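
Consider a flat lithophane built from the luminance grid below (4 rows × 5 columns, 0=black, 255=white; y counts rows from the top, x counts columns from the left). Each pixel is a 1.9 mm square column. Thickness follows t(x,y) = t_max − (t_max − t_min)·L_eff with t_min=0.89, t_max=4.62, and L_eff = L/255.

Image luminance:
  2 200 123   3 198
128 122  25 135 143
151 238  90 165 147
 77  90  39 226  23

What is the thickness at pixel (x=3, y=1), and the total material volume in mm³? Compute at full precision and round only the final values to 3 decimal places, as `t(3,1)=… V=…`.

span = t_max - t_min = 4.62 - 0.89 = 3.730
L(3,1) = 135, L_eff = 135/255 = 0.529412
t(3,1) = 4.62 - 3.730·0.529412 = 2.645
Σt over all 4·5 pixels = 19853/340 ≈ 58.3911765
V = pitch²·Σt = 1.9²·19853/340 = 210.792

t(3,1)=2.645 V=210.792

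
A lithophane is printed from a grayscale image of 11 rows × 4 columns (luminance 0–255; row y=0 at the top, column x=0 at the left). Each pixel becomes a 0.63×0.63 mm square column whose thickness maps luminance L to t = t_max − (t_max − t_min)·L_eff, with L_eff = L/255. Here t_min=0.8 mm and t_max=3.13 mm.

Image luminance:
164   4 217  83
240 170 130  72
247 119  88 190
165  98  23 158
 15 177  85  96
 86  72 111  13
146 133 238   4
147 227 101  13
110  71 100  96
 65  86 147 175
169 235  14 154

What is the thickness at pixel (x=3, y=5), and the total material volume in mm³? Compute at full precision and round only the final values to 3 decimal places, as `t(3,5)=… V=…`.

span = t_max - t_min = 3.13 - 0.8 = 2.330
L(3,5) = 13, L_eff = 13/255 = 0.050980
t(3,5) = 3.13 - 2.330·0.050980 = 3.011
Σt over all 11·4 pixels = 1143839/12750 ≈ 89.7128627
V = pitch²·Σt = 0.63²·1143839/12750 = 35.607

t(3,5)=3.011 V=35.607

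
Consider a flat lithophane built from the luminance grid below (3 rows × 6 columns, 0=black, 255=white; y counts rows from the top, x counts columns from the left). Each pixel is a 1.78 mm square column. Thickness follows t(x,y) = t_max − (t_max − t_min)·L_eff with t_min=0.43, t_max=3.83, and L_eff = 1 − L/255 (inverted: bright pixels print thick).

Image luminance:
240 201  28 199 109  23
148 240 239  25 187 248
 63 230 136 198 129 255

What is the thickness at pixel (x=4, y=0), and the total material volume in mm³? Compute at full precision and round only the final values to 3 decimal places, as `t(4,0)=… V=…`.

t(4,0)=1.883 V=146.950

span = t_max - t_min = 3.83 - 0.43 = 3.400
L(4,0) = 109, L_eff = 1 - 109/255 = 0.572549 (inverted)
t(4,0) = 3.83 - 3.400·0.572549 = 1.883
Σt over all 3·6 pixels = 46.38
V = pitch²·Σt = 1.78²·46.38 = 146.950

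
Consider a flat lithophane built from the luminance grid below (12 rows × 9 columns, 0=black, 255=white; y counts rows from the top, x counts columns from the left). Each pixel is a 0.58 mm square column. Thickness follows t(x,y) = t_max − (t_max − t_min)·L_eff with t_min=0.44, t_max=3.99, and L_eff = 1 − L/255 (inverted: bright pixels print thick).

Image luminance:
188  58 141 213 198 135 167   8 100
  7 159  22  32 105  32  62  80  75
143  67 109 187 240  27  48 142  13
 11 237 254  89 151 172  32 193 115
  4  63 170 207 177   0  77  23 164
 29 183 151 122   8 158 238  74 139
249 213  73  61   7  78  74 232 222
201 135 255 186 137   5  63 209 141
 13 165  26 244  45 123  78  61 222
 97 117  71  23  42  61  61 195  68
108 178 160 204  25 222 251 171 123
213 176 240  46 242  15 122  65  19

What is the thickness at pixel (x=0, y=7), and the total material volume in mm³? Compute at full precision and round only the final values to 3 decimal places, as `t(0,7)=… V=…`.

t(0,7)=3.238 V=76.081

span = t_max - t_min = 3.99 - 0.44 = 3.550
L(0,7) = 201, L_eff = 1 - 201/255 = 0.211765 (inverted)
t(0,7) = 3.99 - 3.550·0.211765 = 3.238
Σt over all 12·9 pixels = 288356/1275 ≈ 226.1615686
V = pitch²·Σt = 0.58²·288356/1275 = 76.081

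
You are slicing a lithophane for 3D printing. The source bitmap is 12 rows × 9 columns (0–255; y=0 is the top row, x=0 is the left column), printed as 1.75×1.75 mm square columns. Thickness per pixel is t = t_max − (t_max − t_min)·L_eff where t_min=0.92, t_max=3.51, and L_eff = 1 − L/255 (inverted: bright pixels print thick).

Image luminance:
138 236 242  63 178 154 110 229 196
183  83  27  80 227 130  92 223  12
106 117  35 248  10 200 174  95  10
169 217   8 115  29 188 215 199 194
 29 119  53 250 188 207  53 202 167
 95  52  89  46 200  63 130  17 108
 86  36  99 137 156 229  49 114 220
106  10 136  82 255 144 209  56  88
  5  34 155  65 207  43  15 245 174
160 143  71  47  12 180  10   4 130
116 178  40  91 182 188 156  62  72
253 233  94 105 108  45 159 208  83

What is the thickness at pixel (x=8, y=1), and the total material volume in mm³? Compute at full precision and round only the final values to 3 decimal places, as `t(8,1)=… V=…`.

span = t_max - t_min = 3.51 - 0.92 = 2.590
L(8,1) = 12, L_eff = 1 - 12/255 = 0.952941 (inverted)
t(8,1) = 3.51 - 2.590·0.952941 = 1.042
Σt over all 12·9 pixels = 1194899/5100 ≈ 234.2939216
V = pitch²·Σt = 1.75²·1194899/5100 = 717.525

t(8,1)=1.042 V=717.525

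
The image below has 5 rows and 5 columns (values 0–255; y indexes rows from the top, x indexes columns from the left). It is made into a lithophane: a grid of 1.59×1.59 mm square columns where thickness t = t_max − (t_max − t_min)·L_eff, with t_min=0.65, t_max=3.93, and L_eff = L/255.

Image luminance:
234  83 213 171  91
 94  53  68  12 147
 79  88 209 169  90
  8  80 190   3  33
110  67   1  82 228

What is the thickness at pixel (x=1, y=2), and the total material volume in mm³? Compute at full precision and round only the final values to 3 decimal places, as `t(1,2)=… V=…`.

span = t_max - t_min = 3.93 - 0.65 = 3.280
L(1,2) = 88, L_eff = 88/255 = 0.345098
t(1,2) = 3.93 - 3.280·0.345098 = 2.798
Σt over all 5·5 pixels = 1651591/25500 ≈ 64.7682745
V = pitch²·Σt = 1.59²·1651591/25500 = 163.741

t(1,2)=2.798 V=163.741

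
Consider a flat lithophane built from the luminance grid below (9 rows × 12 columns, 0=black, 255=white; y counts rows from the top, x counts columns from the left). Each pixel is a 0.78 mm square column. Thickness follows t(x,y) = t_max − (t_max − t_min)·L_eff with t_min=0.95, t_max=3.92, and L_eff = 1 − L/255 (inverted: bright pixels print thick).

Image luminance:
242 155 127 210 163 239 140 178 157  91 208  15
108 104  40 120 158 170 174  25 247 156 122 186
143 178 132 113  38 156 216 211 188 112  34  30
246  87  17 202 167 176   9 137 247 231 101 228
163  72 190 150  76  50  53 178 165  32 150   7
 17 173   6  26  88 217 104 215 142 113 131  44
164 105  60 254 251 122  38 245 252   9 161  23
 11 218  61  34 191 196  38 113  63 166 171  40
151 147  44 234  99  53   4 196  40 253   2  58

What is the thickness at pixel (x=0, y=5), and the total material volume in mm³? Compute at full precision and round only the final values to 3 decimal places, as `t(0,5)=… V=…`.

t(0,5)=1.148 V=159.947

span = t_max - t_min = 3.92 - 0.95 = 2.970
L(0,5) = 17, L_eff = 1 - 17/255 = 0.933333 (inverted)
t(0,5) = 3.92 - 2.970·0.933333 = 1.148
Σt over all 9·12 pixels = 2234637/8500 ≈ 262.8984706
V = pitch²·Σt = 0.78²·2234637/8500 = 159.947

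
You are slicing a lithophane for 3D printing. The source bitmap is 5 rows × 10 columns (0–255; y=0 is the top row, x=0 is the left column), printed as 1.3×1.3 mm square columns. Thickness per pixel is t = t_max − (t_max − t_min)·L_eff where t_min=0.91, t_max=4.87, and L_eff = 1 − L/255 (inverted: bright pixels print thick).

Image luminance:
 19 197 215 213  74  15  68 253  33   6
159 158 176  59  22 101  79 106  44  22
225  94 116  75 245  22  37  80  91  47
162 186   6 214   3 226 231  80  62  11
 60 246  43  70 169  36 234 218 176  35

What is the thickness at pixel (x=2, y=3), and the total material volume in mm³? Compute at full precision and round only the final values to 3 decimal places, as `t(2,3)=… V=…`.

t(2,3)=1.003 V=221.740

span = t_max - t_min = 4.87 - 0.91 = 3.960
L(2,3) = 6, L_eff = 1 - 6/255 = 0.976471 (inverted)
t(2,3) = 4.87 - 3.960·0.976471 = 1.003
Σt over all 5·10 pixels = 557629/4250 ≈ 131.2068235
V = pitch²·Σt = 1.3²·557629/4250 = 221.740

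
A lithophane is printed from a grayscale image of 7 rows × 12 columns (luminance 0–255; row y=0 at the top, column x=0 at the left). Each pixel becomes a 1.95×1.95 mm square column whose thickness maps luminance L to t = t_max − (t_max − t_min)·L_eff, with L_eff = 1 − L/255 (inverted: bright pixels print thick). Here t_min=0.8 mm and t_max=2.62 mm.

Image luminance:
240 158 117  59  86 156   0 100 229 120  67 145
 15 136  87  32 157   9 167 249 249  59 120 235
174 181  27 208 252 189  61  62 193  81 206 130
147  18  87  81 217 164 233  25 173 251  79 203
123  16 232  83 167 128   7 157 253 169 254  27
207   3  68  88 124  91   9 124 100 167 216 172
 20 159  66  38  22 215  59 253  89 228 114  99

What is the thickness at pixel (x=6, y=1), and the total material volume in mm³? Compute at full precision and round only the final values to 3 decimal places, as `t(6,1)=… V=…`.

span = t_max - t_min = 2.62 - 0.8 = 1.820
L(6,1) = 167, L_eff = 1 - 167/255 = 0.345098 (inverted)
t(6,1) = 2.62 - 1.820·0.345098 = 1.992
Σt over all 7·12 pixels = 1837871/12750 ≈ 144.1467451
V = pitch²·Σt = 1.95²·1837871/12750 = 548.118

t(6,1)=1.992 V=548.118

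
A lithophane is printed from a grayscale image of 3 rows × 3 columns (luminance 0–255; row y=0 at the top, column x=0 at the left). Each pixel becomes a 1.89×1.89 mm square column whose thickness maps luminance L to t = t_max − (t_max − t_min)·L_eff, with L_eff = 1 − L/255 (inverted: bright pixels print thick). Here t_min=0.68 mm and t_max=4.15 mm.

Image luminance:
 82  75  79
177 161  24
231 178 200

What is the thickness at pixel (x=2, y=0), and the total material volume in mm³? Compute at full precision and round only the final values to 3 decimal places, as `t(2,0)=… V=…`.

t(2,0)=1.755 V=80.532

span = t_max - t_min = 4.15 - 0.68 = 3.470
L(2,0) = 79, L_eff = 1 - 79/255 = 0.690196 (inverted)
t(2,0) = 4.15 - 3.470·0.690196 = 1.755
Σt over all 3·3 pixels = 33817/1500 ≈ 22.5446667
V = pitch²·Σt = 1.89²·33817/1500 = 80.532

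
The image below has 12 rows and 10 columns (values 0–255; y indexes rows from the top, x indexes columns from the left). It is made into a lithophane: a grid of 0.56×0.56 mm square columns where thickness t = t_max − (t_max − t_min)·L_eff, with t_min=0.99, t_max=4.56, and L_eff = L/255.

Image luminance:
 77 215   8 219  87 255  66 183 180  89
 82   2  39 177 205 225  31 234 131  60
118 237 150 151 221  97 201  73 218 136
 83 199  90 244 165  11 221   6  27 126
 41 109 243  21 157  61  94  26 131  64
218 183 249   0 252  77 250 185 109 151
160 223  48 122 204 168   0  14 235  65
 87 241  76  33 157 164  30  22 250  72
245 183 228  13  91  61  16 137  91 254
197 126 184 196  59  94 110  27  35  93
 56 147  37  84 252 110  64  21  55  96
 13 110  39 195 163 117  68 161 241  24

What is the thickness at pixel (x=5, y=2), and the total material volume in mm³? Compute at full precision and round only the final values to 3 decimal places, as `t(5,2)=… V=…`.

span = t_max - t_min = 4.56 - 0.99 = 3.570
L(5,2) = 97, L_eff = 97/255 = 0.380392
t(5,2) = 4.56 - 3.570·0.380392 = 3.202
Σt over all 12·10 pixels = 339.664
V = pitch²·Σt = 0.56²·339.664 = 106.519

t(5,2)=3.202 V=106.519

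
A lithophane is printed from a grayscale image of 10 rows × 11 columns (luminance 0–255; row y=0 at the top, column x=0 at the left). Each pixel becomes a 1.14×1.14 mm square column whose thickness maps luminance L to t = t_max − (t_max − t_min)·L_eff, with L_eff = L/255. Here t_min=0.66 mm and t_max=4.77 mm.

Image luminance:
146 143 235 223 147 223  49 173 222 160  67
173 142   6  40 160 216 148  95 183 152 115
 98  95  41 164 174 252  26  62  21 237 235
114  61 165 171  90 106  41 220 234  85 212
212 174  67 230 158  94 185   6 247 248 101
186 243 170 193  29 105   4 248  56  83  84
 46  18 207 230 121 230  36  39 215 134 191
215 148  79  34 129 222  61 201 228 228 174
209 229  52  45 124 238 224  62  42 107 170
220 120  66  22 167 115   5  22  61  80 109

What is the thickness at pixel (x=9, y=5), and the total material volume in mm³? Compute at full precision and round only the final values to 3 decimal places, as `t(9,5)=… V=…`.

span = t_max - t_min = 4.77 - 0.66 = 4.110
L(9,5) = 83, L_eff = 83/255 = 0.325490
t(9,5) = 4.77 - 4.110·0.325490 = 3.432
Σt over all 10·11 pixels = 241591/850 ≈ 284.2247059
V = pitch²·Σt = 1.14²·241591/850 = 369.378

t(9,5)=3.432 V=369.378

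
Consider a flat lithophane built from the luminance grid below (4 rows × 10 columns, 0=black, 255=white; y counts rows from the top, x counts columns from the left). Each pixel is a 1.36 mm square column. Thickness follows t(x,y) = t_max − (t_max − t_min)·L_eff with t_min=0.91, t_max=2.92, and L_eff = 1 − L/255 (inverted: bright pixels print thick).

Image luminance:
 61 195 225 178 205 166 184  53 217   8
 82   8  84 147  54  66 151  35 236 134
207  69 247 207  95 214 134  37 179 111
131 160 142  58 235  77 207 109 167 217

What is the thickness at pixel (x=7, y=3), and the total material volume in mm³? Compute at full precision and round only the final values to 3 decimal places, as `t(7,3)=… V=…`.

span = t_max - t_min = 2.92 - 0.91 = 2.010
L(7,3) = 109, L_eff = 1 - 109/255 = 0.572549 (inverted)
t(7,3) = 2.92 - 2.010·0.572549 = 1.769
Σt over all 4·10 pixels = 169341/2125 ≈ 79.6898824
V = pitch²·Σt = 1.36²·169341/2125 = 147.394

t(7,3)=1.769 V=147.394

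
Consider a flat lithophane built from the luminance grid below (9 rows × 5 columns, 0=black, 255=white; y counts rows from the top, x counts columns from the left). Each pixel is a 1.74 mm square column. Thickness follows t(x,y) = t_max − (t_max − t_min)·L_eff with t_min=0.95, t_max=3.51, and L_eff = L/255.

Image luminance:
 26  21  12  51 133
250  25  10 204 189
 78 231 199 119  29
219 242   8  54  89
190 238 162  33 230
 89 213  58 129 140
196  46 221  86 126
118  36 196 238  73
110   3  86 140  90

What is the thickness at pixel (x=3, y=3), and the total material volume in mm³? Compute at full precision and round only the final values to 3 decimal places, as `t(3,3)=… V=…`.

t(3,3)=2.968 V=312.984

span = t_max - t_min = 3.51 - 0.95 = 2.560
L(3,3) = 54, L_eff = 54/255 = 0.211765
t(3,3) = 3.51 - 2.560·0.211765 = 2.968
Σt over all 9·5 pixels = 878703/8500 ≈ 103.3768235
V = pitch²·Σt = 1.74²·878703/8500 = 312.984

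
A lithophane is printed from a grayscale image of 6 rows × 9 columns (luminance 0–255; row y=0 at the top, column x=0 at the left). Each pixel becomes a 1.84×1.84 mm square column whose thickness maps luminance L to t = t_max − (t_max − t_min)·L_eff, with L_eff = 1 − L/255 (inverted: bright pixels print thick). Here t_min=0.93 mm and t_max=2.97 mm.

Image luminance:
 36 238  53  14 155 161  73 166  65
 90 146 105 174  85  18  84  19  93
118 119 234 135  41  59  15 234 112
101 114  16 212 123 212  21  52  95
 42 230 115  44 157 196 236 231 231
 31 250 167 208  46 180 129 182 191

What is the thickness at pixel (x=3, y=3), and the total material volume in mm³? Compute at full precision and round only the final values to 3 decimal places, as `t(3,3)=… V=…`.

span = t_max - t_min = 2.97 - 0.93 = 2.040
L(3,3) = 212, L_eff = 1 - 212/255 = 0.168627 (inverted)
t(3,3) = 2.97 - 2.040·0.168627 = 2.626
Σt over all 6·9 pixels = 103.452
V = pitch²·Σt = 1.84²·103.452 = 350.247

t(3,3)=2.626 V=350.247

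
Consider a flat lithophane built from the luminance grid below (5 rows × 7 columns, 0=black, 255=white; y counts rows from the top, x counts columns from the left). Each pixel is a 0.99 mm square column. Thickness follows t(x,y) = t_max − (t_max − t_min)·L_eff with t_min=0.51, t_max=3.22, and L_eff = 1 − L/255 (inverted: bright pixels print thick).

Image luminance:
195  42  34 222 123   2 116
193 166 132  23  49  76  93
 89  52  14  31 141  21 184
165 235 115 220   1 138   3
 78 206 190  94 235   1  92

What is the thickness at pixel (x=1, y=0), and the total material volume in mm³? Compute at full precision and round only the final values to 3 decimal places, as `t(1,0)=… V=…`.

span = t_max - t_min = 3.22 - 0.51 = 2.710
L(1,0) = 42, L_eff = 1 - 42/255 = 0.835294 (inverted)
t(1,0) = 3.22 - 2.710·0.835294 = 0.956
Σt over all 5·7 pixels = 123093/2125 ≈ 57.9261176
V = pitch²·Σt = 0.99²·123093/2125 = 56.773

t(1,0)=0.956 V=56.773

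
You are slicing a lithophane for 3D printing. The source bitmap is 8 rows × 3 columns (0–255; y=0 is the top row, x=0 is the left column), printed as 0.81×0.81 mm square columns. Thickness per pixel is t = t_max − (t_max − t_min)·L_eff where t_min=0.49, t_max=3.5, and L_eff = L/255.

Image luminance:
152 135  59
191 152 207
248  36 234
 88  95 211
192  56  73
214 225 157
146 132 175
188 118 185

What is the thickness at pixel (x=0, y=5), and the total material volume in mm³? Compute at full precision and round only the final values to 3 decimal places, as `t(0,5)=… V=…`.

span = t_max - t_min = 3.5 - 0.49 = 3.010
L(0,5) = 214, L_eff = 214/255 = 0.839216
t(0,5) = 3.5 - 3.010·0.839216 = 0.974
Σt over all 8·3 pixels = 345877/8500 ≈ 40.6914118
V = pitch²·Σt = 0.81²·345877/8500 = 26.698

t(0,5)=0.974 V=26.698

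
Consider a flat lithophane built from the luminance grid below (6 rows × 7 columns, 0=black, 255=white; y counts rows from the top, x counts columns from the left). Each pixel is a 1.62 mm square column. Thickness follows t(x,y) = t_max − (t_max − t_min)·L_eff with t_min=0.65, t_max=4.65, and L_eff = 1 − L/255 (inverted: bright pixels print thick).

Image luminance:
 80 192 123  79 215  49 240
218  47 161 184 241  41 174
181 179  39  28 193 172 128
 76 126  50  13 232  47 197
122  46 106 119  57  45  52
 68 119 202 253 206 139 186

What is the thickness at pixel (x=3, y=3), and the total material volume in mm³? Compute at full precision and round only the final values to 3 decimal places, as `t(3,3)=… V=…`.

span = t_max - t_min = 4.65 - 0.65 = 4.000
L(3,3) = 13, L_eff = 1 - 13/255 = 0.949020 (inverted)
t(3,3) = 4.65 - 4.000·0.949020 = 0.854
Σt over all 6·7 pixels = 57323/510 ≈ 112.3980392
V = pitch²·Σt = 1.62²·57323/510 = 294.977

t(3,3)=0.854 V=294.977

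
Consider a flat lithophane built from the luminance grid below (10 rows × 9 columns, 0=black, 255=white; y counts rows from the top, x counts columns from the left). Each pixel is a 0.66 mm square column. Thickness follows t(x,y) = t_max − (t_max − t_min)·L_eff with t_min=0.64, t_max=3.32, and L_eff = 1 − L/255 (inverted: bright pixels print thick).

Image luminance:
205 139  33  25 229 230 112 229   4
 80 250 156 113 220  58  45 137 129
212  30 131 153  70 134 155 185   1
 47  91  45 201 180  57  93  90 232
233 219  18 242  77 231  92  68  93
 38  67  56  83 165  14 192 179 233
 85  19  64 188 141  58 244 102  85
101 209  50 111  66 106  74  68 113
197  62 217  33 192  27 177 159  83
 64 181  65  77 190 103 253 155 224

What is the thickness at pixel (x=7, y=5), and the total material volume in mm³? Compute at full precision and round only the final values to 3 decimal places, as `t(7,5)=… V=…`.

t(7,5)=2.521 V=76.109

span = t_max - t_min = 3.32 - 0.64 = 2.680
L(7,5) = 179, L_eff = 1 - 179/255 = 0.298039 (inverted)
t(7,5) = 3.32 - 2.680·0.298039 = 2.521
Σt over all 10·9 pixels = 1113848/6375 ≈ 174.7212549
V = pitch²·Σt = 0.66²·1113848/6375 = 76.109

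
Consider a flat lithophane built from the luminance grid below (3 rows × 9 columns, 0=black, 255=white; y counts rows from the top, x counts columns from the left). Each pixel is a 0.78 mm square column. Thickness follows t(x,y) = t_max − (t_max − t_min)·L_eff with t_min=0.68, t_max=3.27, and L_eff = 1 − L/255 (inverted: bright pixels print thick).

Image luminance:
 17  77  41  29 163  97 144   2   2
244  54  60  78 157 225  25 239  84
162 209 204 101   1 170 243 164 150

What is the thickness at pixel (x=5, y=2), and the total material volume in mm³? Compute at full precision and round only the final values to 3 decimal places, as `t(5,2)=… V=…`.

t(5,2)=2.407 V=30.586

span = t_max - t_min = 3.27 - 0.68 = 2.590
L(5,2) = 170, L_eff = 1 - 170/255 = 0.333333 (inverted)
t(5,2) = 3.27 - 2.590·0.333333 = 2.407
Σt over all 3·9 pixels = 640979/12750 ≈ 50.2728627
V = pitch²·Σt = 0.78²·640979/12750 = 30.586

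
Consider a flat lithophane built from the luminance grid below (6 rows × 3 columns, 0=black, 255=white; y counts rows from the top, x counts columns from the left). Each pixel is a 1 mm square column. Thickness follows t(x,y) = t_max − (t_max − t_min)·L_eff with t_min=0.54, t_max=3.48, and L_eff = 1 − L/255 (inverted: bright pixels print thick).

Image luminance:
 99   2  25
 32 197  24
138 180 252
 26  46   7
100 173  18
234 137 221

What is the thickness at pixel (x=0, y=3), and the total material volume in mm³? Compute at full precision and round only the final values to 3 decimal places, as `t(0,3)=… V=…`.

t(0,3)=0.840 V=31.753

span = t_max - t_min = 3.48 - 0.54 = 2.940
L(0,3) = 26, L_eff = 1 - 26/255 = 0.898039 (inverted)
t(0,3) = 3.48 - 2.940·0.898039 = 0.840
Σt over all 6·3 pixels = 134949/4250 ≈ 31.7527059
V = pitch²·Σt = 1²·134949/4250 = 31.753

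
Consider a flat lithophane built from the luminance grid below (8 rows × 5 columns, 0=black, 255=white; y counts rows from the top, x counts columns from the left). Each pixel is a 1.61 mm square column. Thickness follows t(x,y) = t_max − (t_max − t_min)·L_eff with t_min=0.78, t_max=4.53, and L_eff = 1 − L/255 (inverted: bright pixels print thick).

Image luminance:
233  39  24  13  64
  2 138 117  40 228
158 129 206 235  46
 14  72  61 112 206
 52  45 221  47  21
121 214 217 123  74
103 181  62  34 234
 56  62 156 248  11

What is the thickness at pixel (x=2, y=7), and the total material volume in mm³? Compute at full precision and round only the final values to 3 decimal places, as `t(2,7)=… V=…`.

t(2,7)=3.074 V=249.322

span = t_max - t_min = 4.53 - 0.78 = 3.750
L(2,7) = 156, L_eff = 1 - 156/255 = 0.388235 (inverted)
t(2,7) = 4.53 - 3.750·0.388235 = 3.074
Σt over all 8·5 pixels = 32703/340 ≈ 96.1852941
V = pitch²·Σt = 1.61²·32703/340 = 249.322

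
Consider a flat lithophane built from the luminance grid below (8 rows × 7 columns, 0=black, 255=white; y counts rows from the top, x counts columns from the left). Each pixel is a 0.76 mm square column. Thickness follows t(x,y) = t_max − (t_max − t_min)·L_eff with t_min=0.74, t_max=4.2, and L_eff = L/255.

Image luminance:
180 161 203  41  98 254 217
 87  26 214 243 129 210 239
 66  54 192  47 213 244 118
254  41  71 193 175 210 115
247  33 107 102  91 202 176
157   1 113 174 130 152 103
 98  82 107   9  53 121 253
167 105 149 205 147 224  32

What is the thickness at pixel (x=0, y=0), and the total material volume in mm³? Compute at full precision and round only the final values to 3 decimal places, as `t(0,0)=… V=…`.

t(0,0)=1.758 V=74.447

span = t_max - t_min = 4.2 - 0.74 = 3.460
L(0,0) = 180, L_eff = 180/255 = 0.705882
t(0,0) = 4.2 - 3.460·0.705882 = 1.758
Σt over all 8·7 pixels = 328669/2550 ≈ 128.8898039
V = pitch²·Σt = 0.76²·328669/2550 = 74.447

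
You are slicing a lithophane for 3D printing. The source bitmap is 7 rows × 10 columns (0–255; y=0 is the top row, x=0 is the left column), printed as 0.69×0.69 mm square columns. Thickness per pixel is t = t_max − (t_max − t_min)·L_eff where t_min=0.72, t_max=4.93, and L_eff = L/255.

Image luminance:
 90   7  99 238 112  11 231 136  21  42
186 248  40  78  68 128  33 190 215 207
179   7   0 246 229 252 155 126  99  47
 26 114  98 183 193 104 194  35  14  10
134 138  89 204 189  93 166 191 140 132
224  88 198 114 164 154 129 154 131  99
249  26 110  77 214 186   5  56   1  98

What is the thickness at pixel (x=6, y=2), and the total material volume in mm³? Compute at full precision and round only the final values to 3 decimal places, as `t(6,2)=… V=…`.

span = t_max - t_min = 4.93 - 0.72 = 4.210
L(6,2) = 155, L_eff = 155/255 = 0.607843
t(6,2) = 4.93 - 4.210·0.607843 = 2.371
Σt over all 7·10 pixels = 2580463/12750 ≈ 202.3892549
V = pitch²·Σt = 0.69²·2580463/12750 = 96.358

t(6,2)=2.371 V=96.358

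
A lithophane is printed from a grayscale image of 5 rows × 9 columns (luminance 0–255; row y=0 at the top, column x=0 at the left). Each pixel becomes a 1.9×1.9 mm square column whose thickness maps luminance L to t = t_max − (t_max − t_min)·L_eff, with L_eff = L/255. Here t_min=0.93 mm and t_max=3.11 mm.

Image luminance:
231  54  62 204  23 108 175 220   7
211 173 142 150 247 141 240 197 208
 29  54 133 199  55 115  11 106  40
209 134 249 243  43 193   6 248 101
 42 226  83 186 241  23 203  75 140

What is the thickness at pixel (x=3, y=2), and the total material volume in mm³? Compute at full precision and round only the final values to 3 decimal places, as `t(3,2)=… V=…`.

t(3,2)=1.409 V=314.493

span = t_max - t_min = 3.11 - 0.93 = 2.180
L(3,2) = 199, L_eff = 199/255 = 0.780392
t(3,2) = 3.11 - 2.180·0.780392 = 1.409
Σt over all 5·9 pixels = 148099/1700 ≈ 87.1170588
V = pitch²·Σt = 1.9²·148099/1700 = 314.493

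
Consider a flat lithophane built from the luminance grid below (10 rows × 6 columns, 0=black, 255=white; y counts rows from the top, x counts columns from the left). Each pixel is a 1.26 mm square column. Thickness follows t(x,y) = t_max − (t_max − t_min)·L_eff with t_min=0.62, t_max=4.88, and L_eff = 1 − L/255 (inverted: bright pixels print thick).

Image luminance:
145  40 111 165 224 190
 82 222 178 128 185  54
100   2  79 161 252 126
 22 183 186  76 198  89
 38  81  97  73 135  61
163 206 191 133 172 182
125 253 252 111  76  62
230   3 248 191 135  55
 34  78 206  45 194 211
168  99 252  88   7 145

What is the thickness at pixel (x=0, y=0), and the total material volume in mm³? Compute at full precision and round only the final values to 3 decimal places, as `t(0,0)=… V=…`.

span = t_max - t_min = 4.88 - 0.62 = 4.260
L(0,0) = 145, L_eff = 1 - 145/255 = 0.431373 (inverted)
t(0,0) = 4.88 - 4.260·0.431373 = 3.042
Σt over all 10·6 pixels = 362979/2125 ≈ 170.8136471
V = pitch²·Σt = 1.26²·362979/2125 = 271.184

t(0,0)=3.042 V=271.184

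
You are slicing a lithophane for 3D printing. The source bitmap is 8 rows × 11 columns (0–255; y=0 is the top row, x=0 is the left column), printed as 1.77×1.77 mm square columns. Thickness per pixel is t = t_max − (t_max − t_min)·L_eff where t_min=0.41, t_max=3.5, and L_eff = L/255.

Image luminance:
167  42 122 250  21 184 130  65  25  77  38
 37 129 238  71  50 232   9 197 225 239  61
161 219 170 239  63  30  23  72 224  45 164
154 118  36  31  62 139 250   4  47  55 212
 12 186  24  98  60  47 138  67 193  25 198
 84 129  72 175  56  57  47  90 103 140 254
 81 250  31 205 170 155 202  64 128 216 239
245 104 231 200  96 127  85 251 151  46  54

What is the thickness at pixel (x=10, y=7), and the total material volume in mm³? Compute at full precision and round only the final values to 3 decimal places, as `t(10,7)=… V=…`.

t(10,7)=2.846 V=558.232

span = t_max - t_min = 3.5 - 0.41 = 3.090
L(10,7) = 54, L_eff = 54/255 = 0.211765
t(10,7) = 3.5 - 3.090·0.211765 = 2.846
Σt over all 8·11 pixels = 1514561/8500 ≈ 178.1836471
V = pitch²·Σt = 1.77²·1514561/8500 = 558.232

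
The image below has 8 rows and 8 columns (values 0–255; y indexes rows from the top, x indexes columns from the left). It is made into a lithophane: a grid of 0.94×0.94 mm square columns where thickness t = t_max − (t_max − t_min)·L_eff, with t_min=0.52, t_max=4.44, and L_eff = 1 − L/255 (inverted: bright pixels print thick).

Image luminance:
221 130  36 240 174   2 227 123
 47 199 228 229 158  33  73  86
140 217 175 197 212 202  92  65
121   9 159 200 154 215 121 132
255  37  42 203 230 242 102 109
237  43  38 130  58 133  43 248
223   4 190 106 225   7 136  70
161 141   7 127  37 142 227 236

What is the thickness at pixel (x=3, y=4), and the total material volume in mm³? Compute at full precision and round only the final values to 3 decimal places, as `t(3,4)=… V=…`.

span = t_max - t_min = 4.44 - 0.52 = 3.920
L(3,4) = 203, L_eff = 1 - 203/255 = 0.203922 (inverted)
t(3,4) = 4.44 - 3.920·0.203922 = 3.641
Σt over all 8·8 pixels = 63244/375 ≈ 168.6506667
V = pitch²·Σt = 0.94²·63244/375 = 149.020

t(3,4)=3.641 V=149.020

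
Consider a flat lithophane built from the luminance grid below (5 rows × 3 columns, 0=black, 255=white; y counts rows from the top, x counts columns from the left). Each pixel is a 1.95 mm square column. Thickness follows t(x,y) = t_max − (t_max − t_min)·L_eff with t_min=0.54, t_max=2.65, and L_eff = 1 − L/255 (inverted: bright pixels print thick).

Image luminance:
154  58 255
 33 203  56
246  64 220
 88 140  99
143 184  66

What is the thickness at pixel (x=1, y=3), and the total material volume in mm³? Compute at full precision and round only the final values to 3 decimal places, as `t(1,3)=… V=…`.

t(1,3)=1.698 V=94.011

span = t_max - t_min = 2.65 - 0.54 = 2.110
L(1,3) = 140, L_eff = 1 - 140/255 = 0.450980 (inverted)
t(1,3) = 2.65 - 2.110·0.450980 = 1.698
Σt over all 5·3 pixels = 630449/25500 ≈ 24.7234902
V = pitch²·Σt = 1.95²·630449/25500 = 94.011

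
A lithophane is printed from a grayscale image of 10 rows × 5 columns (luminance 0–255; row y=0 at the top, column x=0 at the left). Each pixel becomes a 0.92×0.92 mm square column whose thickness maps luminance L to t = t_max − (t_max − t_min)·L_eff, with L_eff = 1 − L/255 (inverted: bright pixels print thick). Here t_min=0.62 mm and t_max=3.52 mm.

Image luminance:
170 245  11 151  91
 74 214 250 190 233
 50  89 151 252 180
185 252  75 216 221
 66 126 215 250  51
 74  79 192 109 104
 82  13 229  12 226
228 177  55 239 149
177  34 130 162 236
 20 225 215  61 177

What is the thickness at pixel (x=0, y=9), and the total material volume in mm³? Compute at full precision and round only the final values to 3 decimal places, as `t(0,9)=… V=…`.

span = t_max - t_min = 3.52 - 0.62 = 2.900
L(0,9) = 20, L_eff = 1 - 20/255 = 0.921569 (inverted)
t(0,9) = 3.52 - 2.900·0.921569 = 0.847
Σt over all 10·5 pixels = 98009/850 ≈ 115.3047059
V = pitch²·Σt = 0.92²·98009/850 = 97.594

t(0,9)=0.847 V=97.594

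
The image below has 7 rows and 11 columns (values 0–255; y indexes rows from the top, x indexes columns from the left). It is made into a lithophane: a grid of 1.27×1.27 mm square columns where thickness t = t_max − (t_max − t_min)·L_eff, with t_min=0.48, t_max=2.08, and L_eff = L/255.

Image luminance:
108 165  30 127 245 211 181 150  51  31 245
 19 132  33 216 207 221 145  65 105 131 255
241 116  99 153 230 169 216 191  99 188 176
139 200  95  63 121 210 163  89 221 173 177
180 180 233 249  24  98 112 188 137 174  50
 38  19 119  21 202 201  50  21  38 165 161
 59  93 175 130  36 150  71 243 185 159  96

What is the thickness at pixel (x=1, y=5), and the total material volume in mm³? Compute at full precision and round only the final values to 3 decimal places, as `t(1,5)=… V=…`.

t(1,5)=1.961 V=150.451

span = t_max - t_min = 2.08 - 0.48 = 1.600
L(1,5) = 19, L_eff = 19/255 = 0.074510
t(1,5) = 2.08 - 1.600·0.074510 = 1.961
Σt over all 7·11 pixels = 93.28
V = pitch²·Σt = 1.27²·93.28 = 150.451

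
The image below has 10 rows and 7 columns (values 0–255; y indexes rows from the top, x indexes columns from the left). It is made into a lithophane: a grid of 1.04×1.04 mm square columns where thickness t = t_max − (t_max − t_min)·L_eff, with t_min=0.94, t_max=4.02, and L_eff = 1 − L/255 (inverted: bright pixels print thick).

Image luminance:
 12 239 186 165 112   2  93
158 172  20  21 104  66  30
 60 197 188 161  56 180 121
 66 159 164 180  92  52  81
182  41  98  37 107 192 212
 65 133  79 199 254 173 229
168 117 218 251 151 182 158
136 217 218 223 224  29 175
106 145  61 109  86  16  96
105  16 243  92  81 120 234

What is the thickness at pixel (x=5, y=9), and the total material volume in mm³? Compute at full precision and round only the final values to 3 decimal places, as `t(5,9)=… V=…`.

span = t_max - t_min = 4.02 - 0.94 = 3.080
L(5,9) = 120, L_eff = 1 - 120/255 = 0.529412 (inverted)
t(5,9) = 4.02 - 3.080·0.529412 = 2.389
Σt over all 10·7 pixels = 224266/1275 ≈ 175.8949020
V = pitch²·Σt = 1.04²·224266/1275 = 190.248

t(5,9)=2.389 V=190.248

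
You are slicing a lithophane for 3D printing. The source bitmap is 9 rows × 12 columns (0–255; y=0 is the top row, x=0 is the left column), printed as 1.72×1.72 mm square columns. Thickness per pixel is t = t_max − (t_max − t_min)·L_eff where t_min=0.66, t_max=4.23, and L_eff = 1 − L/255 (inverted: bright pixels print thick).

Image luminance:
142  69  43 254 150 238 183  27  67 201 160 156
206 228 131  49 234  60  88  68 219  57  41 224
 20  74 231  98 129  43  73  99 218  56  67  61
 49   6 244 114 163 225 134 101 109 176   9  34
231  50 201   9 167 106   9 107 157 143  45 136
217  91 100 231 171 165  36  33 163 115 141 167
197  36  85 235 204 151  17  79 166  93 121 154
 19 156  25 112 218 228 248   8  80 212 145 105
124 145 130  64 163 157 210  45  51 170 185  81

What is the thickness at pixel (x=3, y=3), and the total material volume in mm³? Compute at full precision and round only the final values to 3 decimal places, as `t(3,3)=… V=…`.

t(3,3)=2.256 V=767.444

span = t_max - t_min = 4.23 - 0.66 = 3.570
L(3,3) = 114, L_eff = 1 - 114/255 = 0.552941 (inverted)
t(3,3) = 4.23 - 3.570·0.552941 = 2.256
Σt over all 9·12 pixels = 259.412
V = pitch²·Σt = 1.72²·259.412 = 767.444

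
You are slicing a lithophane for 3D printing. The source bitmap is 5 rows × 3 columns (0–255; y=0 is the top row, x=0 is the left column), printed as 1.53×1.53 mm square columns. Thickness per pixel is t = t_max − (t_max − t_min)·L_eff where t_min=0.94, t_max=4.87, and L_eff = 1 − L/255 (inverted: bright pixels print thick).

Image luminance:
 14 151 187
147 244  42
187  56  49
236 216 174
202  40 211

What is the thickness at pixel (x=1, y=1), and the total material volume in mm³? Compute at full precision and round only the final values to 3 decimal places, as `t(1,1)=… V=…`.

span = t_max - t_min = 4.87 - 0.94 = 3.930
L(1,1) = 244, L_eff = 1 - 244/255 = 0.043137 (inverted)
t(1,1) = 4.87 - 3.930·0.043137 = 4.700
Σt over all 5·3 pixels = 201143/4250 ≈ 47.3277647
V = pitch²·Σt = 1.53²·201143/4250 = 110.790

t(1,1)=4.700 V=110.790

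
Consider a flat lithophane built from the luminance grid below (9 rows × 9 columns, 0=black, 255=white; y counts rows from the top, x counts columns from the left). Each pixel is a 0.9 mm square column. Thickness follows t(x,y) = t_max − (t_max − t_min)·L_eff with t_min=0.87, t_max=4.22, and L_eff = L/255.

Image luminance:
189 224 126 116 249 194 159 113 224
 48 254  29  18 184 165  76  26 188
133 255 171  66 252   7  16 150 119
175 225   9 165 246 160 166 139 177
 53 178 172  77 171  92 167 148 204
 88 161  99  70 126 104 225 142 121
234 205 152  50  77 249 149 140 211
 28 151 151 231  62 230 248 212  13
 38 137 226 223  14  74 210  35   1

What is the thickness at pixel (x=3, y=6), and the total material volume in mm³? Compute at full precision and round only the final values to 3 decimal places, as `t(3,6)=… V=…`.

t(3,6)=3.563 V=155.969

span = t_max - t_min = 4.22 - 0.87 = 3.350
L(3,6) = 50, L_eff = 50/255 = 0.196078
t(3,6) = 4.22 - 3.350·0.196078 = 3.563
Σt over all 9·9 pixels = 245507/1275 ≈ 192.5545098
V = pitch²·Σt = 0.9²·245507/1275 = 155.969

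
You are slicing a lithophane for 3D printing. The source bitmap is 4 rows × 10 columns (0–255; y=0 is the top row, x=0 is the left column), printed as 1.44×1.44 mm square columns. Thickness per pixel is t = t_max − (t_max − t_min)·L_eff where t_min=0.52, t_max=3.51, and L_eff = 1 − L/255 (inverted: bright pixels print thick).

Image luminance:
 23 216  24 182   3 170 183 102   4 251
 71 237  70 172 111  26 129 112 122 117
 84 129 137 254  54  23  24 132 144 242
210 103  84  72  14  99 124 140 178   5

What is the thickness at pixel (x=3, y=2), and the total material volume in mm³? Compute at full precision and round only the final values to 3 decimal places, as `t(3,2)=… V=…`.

span = t_max - t_min = 3.51 - 0.52 = 2.990
L(3,2) = 254, L_eff = 1 - 254/255 = 0.003922 (inverted)
t(3,2) = 3.51 - 2.990·0.003922 = 3.498
Σt over all 4·10 pixels = 1898923/25500 ≈ 74.4675686
V = pitch²·Σt = 1.44²·1898923/25500 = 154.416

t(3,2)=3.498 V=154.416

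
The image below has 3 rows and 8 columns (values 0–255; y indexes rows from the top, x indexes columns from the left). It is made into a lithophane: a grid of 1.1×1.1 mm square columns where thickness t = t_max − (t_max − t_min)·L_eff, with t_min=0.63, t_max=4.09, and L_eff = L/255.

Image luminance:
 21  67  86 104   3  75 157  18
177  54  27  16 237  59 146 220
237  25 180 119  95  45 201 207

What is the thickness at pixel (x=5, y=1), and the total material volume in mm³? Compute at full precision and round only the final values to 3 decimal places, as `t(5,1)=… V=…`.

t(5,1)=3.289 V=76.481

span = t_max - t_min = 4.09 - 0.63 = 3.460
L(5,1) = 59, L_eff = 59/255 = 0.231373
t(5,1) = 4.09 - 3.460·0.231373 = 3.289
Σt over all 3·8 pixels = 402946/6375 ≈ 63.2072157
V = pitch²·Σt = 1.1²·402946/6375 = 76.481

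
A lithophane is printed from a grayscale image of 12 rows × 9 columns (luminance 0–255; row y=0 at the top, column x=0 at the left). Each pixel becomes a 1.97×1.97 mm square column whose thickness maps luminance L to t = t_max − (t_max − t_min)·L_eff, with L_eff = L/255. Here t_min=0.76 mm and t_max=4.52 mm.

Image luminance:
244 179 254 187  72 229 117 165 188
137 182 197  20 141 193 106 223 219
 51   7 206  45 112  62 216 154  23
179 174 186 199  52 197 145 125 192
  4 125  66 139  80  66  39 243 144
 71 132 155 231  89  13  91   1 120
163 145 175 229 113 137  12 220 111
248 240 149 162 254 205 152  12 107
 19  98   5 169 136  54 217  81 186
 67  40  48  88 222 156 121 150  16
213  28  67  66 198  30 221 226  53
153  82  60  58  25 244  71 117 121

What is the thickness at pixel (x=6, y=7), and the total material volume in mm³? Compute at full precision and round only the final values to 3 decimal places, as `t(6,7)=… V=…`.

t(6,7)=2.279 V=1097.538

span = t_max - t_min = 4.52 - 0.76 = 3.760
L(6,7) = 152, L_eff = 152/255 = 0.596078
t(6,7) = 4.52 - 3.760·0.596078 = 2.279
Σt over all 12·9 pixels = 1802882/6375 ≈ 282.8050196
V = pitch²·Σt = 1.97²·1802882/6375 = 1097.538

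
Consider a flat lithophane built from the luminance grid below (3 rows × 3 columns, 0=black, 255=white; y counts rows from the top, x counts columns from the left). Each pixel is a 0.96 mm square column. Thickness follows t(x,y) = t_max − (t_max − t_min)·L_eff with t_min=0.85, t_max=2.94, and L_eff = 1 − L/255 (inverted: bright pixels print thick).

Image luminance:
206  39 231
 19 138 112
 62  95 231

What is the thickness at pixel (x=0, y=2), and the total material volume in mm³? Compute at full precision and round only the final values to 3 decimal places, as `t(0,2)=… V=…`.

span = t_max - t_min = 2.94 - 0.85 = 2.090
L(0,2) = 62, L_eff = 1 - 62/255 = 0.756863 (inverted)
t(0,2) = 2.94 - 2.090·0.756863 = 1.358
Σt over all 3·3 pixels = 107968/6375 ≈ 16.9361569
V = pitch²·Σt = 0.96²·107968/6375 = 15.608

t(0,2)=1.358 V=15.608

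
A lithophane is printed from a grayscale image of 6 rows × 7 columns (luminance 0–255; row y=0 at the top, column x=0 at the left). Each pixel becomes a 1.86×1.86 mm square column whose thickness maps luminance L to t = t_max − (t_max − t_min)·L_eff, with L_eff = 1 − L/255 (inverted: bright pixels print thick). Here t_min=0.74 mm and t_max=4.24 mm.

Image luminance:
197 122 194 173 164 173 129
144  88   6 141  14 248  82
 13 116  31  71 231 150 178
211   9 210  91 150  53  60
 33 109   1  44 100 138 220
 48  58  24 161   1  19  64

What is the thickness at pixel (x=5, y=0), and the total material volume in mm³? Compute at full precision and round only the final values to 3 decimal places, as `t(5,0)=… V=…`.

span = t_max - t_min = 4.24 - 0.74 = 3.500
L(5,0) = 173, L_eff = 1 - 173/255 = 0.321569 (inverted)
t(5,0) = 4.24 - 3.500·0.321569 = 3.115
Σt over all 6·7 pixels = 235669/2550 ≈ 92.4192157
V = pitch²·Σt = 1.86²·235669/2550 = 319.734

t(5,0)=3.115 V=319.734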